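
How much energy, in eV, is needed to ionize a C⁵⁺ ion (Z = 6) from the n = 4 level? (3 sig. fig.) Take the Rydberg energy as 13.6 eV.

E_n = −13.6 Z²/n² = −489.6/n² eV for Z = 6.
E_4 = −489.6/16 = −30.6 eV, so ionization (to E = 0) requires 30.6 eV.

30.6 eV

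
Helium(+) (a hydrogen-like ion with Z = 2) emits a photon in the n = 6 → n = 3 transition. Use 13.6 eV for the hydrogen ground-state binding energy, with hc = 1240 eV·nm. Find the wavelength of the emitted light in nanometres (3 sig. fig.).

For Z = 2 the level energies scale as Z², so the effective Rydberg energy is 13.6 × 4 = 54.40 eV.
ΔE = 54.40 × (1/3² − 1/6²) = 54.40 × 0.08333 = 4.533 eV.
λ = hc/ΔE = 1240 / 4.533 = 274 nm.

274 nm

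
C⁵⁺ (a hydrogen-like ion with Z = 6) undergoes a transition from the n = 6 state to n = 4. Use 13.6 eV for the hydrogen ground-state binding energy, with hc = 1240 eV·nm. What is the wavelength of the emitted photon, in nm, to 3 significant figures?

For Z = 6 the level energies scale as Z², so the effective Rydberg energy is 13.6 × 36 = 489.6 eV.
ΔE = 489.6 × (1/4² − 1/6²) = 489.6 × 0.03472 = 17.00 eV.
λ = hc/ΔE = 1240 / 17.00 = 72.9 nm.

72.9 nm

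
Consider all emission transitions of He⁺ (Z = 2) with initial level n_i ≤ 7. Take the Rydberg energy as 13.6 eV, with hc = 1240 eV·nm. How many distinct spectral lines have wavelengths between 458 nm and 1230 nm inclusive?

5

Enumerate all n_i → n_f pairs with 1 ≤ n_f < n_i ≤ 7 and compute λ = 1240 / [13.6·4·(1/n_f² − 1/n_i²)].
Lines falling in [458, 1230] nm: 4→3 (468.9 nm), 7→4 (541.5 nm), 6→4 (656.5 nm), 5→4 (1013 nm), 7→5 (1163 nm).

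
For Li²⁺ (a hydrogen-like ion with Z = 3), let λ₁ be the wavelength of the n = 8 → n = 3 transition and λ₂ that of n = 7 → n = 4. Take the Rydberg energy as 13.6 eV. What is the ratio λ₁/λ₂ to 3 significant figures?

0.441

λ ∝ 1/ΔE ∝ 1/(1/n_f² − 1/n_i²), and the Z² and hc factors cancel in the ratio.
λ₁/λ₂ = (1/4² − 1/7²)/(1/3² − 1/8²) = 0.04209/0.09549 = 0.441.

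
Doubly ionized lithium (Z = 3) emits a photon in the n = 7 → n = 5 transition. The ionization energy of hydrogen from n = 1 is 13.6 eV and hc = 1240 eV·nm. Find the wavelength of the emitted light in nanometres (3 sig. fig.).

For Z = 3 the level energies scale as Z², so the effective Rydberg energy is 13.6 × 9 = 122.4 eV.
ΔE = 122.4 × (1/5² − 1/7²) = 122.4 × 0.01959 = 2.398 eV.
λ = hc/ΔE = 1240 / 2.398 = 517 nm.

517 nm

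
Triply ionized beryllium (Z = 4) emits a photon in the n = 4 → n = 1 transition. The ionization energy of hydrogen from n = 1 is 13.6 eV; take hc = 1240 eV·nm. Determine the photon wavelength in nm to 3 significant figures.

6.08 nm

For Z = 4 the level energies scale as Z², so the effective Rydberg energy is 13.6 × 16 = 217.6 eV.
ΔE = 217.6 × (1/1² − 1/4²) = 217.6 × 0.9375 = 204.0 eV.
λ = hc/ΔE = 1240 / 204.0 = 6.08 nm.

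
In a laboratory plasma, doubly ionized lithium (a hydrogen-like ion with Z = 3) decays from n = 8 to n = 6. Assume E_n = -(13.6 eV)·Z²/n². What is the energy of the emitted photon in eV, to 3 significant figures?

The Bohr energies scale as Z², so for Z = 3: E_n = −122.4/n² eV.
E_8 = −122.4/64 = −1.913 eV and E_6 = −122.4/36 = −3.400 eV.
The photon energy is |E_8 − E_6| = 1.49 eV.

1.49 eV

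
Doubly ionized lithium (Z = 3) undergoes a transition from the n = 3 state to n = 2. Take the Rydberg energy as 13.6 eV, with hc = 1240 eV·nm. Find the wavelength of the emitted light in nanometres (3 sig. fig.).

For Z = 3 the level energies scale as Z², so the effective Rydberg energy is 13.6 × 9 = 122.4 eV.
ΔE = 122.4 × (1/2² − 1/3²) = 122.4 × 0.1389 = 17.00 eV.
λ = hc/ΔE = 1240 / 17.00 = 72.9 nm.

72.9 nm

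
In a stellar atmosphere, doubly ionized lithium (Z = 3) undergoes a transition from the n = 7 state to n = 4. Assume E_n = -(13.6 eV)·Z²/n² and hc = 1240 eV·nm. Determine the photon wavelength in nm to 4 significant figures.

For Z = 3 the level energies scale as Z², so the effective Rydberg energy is 13.6 × 9 = 122.4 eV.
ΔE = 122.4 × (1/4² − 1/7²) = 122.4 × 0.04209 = 5.152 eV.
λ = hc/ΔE = 1240 / 5.152 = 240.7 nm.

240.7 nm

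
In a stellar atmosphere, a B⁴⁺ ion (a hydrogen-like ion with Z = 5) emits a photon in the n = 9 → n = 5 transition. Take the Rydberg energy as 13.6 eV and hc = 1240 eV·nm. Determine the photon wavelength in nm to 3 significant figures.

For Z = 5 the level energies scale as Z², so the effective Rydberg energy is 13.6 × 25 = 340.0 eV.
ΔE = 340.0 × (1/5² − 1/9²) = 340.0 × 0.02765 = 9.402 eV.
λ = hc/ΔE = 1240 / 9.402 = 132 nm.

132 nm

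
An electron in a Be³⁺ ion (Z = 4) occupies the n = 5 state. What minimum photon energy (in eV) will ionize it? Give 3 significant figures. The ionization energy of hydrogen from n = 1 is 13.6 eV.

8.70 eV

E_n = −13.6 Z²/n² = −217.6/n² eV for Z = 4.
E_5 = −217.6/25 = −8.70 eV, so ionization (to E = 0) requires 8.70 eV.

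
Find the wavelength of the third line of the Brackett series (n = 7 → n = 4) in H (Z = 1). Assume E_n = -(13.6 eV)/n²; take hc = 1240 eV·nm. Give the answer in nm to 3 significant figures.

The Brackett series terminates on n_f = 4; the third line has n_i = 4+3 = 7.
ΔE = 13.60 × (1/4² − 1/7²) = 0.5724 eV.
λ = 1240 / 0.5724 = 2170 nm.

2170 nm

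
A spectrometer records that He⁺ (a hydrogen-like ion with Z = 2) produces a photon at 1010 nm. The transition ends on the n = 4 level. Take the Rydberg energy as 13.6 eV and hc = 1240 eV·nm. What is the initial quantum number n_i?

The photon energy is ΔE = hc/λ = 1240 / 1010 = 1.228 eV.
With Z = 2, ΔE = 54.40 × (1/n_f² − 1/n_i²), so 1/n_f² − 1/n_i² = 0.02257.
With n_f = 4: 1/n_i² = 1/16 − 0.02257 = 0.03993, so n_i ≈ 5.00.

n_i = 5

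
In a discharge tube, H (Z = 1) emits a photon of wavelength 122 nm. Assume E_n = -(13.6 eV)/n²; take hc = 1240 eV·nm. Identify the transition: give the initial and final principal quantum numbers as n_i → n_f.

n_i = 2, n_f = 1

The photon energy is ΔE = hc/λ = 1240 / 122 = 10.16 eV.
With Z = 1, ΔE = 13.60 × (1/n_f² − 1/n_i²), so 1/n_f² − 1/n_i² = 0.7473.
Trying n_f = 1 gives 1/n_i² = 0.2527, i.e. n_i ≈ 2; this pair matches.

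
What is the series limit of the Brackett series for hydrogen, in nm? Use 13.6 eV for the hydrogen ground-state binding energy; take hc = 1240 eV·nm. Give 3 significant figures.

The Brackett series has lower level n_f = 4; the series limit corresponds to n_i → ∞.
ΔE_max = 13.6 × 1 / 4² = 0.8500 eV.
λ_min = 1240 / 0.8500 = 1460 nm.

1460 nm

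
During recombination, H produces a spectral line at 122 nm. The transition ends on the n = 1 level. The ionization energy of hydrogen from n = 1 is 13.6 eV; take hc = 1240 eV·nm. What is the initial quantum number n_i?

The photon energy is ΔE = hc/λ = 1240 / 122 = 10.16 eV.
With Z = 1, ΔE = 13.60 × (1/n_f² − 1/n_i²), so 1/n_f² − 1/n_i² = 0.7473.
With n_f = 1: 1/n_i² = 1/1 − 0.7473 = 0.2527, so n_i ≈ 1.99.

n_i = 2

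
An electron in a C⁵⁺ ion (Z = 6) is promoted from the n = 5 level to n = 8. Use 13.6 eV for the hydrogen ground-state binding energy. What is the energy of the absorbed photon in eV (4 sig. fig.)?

11.93 eV

The Bohr energies scale as Z², so for Z = 6: E_n = −489.6/n² eV.
E_8 = −489.6/64 = −7.650 eV and E_5 = −489.6/25 = −19.58 eV.
The photon energy is |E_8 − E_5| = 11.93 eV.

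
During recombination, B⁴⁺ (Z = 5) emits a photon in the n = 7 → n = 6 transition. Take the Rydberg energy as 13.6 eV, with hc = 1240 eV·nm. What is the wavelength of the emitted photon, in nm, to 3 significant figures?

For Z = 5 the level energies scale as Z², so the effective Rydberg energy is 13.6 × 25 = 340.0 eV.
ΔE = 340.0 × (1/6² − 1/7²) = 340.0 × 0.007370 = 2.506 eV.
λ = hc/ΔE = 1240 / 2.506 = 495 nm.

495 nm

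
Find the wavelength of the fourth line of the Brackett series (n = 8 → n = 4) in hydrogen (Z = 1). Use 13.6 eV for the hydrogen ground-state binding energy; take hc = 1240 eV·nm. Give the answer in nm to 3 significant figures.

The Brackett series terminates on n_f = 4; the fourth line has n_i = 4+4 = 8.
ΔE = 13.60 × (1/4² − 1/8²) = 0.6375 eV.
λ = 1240 / 0.6375 = 1950 nm.

1950 nm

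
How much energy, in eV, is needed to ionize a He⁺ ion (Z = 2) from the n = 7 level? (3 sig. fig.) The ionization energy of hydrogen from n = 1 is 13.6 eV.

1.11 eV

E_n = −13.6 Z²/n² = −54.40/n² eV for Z = 2.
E_7 = −54.40/49 = −1.11 eV, so ionization (to E = 0) requires 1.11 eV.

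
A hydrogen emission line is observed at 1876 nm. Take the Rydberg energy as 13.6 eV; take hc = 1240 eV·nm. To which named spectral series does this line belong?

Paschen

ΔE = 1240/1876 = 0.6610 eV.
This matches 13.6 × (1/3² − 1/4²), so n_f = 3: the Paschen series.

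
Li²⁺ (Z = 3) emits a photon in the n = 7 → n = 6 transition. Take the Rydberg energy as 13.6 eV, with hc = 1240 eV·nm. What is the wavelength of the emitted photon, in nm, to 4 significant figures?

1375 nm

For Z = 3 the level energies scale as Z², so the effective Rydberg energy is 13.6 × 9 = 122.4 eV.
ΔE = 122.4 × (1/6² − 1/7²) = 122.4 × 0.007370 = 0.9020 eV.
λ = hc/ΔE = 1240 / 0.9020 = 1375 nm.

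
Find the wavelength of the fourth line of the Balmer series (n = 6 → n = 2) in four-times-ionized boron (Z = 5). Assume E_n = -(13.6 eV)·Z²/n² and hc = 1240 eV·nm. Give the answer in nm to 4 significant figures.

The Balmer series terminates on n_f = 2; the fourth line has n_i = 2+4 = 6.
ΔE = 340.0 × (1/2² − 1/6²) = 75.56 eV.
λ = 1240 / 75.56 = 16.41 nm.

16.41 nm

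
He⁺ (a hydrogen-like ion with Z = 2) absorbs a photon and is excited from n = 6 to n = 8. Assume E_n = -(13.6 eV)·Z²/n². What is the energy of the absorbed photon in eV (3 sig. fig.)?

The Bohr energies scale as Z², so for Z = 2: E_n = −54.40/n² eV.
E_8 = −54.40/64 = −0.8500 eV and E_6 = −54.40/36 = −1.511 eV.
The photon energy is |E_8 − E_6| = 0.661 eV.

0.661 eV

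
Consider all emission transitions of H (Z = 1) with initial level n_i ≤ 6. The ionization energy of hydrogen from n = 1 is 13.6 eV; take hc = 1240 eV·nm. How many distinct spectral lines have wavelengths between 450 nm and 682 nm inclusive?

Enumerate all n_i → n_f pairs with 1 ≤ n_f < n_i ≤ 6 and compute λ = 1240 / [13.6·1·(1/n_f² − 1/n_i²)].
Lines falling in [450, 682] nm: 4→2 (486.3 nm), 3→2 (656.5 nm).

2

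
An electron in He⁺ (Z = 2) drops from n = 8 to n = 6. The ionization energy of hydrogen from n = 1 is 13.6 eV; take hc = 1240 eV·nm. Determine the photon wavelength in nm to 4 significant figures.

1876 nm

For Z = 2 the level energies scale as Z², so the effective Rydberg energy is 13.6 × 4 = 54.40 eV.
ΔE = 54.40 × (1/6² − 1/8²) = 54.40 × 0.01215 = 0.6611 eV.
λ = hc/ΔE = 1240 / 0.6611 = 1876 nm.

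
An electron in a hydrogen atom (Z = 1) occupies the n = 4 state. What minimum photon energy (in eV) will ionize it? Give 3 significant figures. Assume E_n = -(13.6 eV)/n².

0.850 eV

E_4 = −13.60/16 = −0.850 eV, so ionization (to E = 0) requires 0.850 eV.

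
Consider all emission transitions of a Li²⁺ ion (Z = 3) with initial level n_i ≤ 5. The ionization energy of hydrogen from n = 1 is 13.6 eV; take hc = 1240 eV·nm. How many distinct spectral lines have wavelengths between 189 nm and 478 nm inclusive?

Enumerate all n_i → n_f pairs with 1 ≤ n_f < n_i ≤ 5 and compute λ = 1240 / [13.6·9·(1/n_f² − 1/n_i²)].
Lines falling in [189, 478] nm: 4→3 (208.4 nm), 5→4 (450.3 nm).

2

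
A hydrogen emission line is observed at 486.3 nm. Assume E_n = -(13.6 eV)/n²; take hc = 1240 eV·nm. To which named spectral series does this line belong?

ΔE = 1240/486.3 = 2.550 eV.
This matches 13.6 × (1/2² − 1/4²), so n_f = 2: the Balmer series.

Balmer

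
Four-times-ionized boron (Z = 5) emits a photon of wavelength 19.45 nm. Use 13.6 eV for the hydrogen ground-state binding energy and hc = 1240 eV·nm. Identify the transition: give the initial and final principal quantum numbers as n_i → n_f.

The photon energy is ΔE = hc/λ = 1240 / 19.45 = 63.75 eV.
With Z = 5, ΔE = 340.0 × (1/n_f² − 1/n_i²), so 1/n_f² − 1/n_i² = 0.1875.
Trying n_f = 2 gives 1/n_i² = 0.06249, i.e. n_i ≈ 4; this pair matches.

n_i = 4, n_f = 2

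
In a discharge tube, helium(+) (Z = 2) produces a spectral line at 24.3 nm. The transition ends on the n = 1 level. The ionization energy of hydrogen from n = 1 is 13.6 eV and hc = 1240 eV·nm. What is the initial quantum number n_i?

The photon energy is ΔE = hc/λ = 1240 / 24.3 = 51.03 eV.
With Z = 2, ΔE = 54.40 × (1/n_f² − 1/n_i²), so 1/n_f² − 1/n_i² = 0.9380.
With n_f = 1: 1/n_i² = 1/1 − 0.9380 = 0.06197, so n_i ≈ 4.02.

n_i = 4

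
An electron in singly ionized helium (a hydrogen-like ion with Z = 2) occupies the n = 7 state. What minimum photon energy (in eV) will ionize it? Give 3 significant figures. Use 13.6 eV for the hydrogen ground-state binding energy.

1.11 eV

E_n = −13.6 Z²/n² = −54.40/n² eV for Z = 2.
E_7 = −54.40/49 = −1.11 eV, so ionization (to E = 0) requires 1.11 eV.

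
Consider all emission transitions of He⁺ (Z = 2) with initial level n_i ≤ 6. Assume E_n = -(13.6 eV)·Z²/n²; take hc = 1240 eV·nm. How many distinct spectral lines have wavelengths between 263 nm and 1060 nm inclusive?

5

Enumerate all n_i → n_f pairs with 1 ≤ n_f < n_i ≤ 6 and compute λ = 1240 / [13.6·4·(1/n_f² − 1/n_i²)].
Lines falling in [263, 1060] nm: 6→3 (273.5 nm), 5→3 (320.5 nm), 4→3 (468.9 nm), 6→4 (656.5 nm), 5→4 (1013 nm).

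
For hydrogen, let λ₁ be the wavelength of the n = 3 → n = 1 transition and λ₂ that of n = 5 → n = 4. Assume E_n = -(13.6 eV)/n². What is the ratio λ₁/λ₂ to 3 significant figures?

λ ∝ 1/ΔE ∝ 1/(1/n_f² − 1/n_i²), and the Z² and hc factors cancel in the ratio.
λ₁/λ₂ = (1/4² − 1/5²)/(1/1² − 1/3²) = 0.02250/0.8889 = 0.0253.

0.0253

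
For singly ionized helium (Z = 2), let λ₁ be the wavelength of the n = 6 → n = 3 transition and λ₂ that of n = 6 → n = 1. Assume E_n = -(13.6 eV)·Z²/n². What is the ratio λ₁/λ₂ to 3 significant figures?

λ ∝ 1/ΔE ∝ 1/(1/n_f² − 1/n_i²), and the Z² and hc factors cancel in the ratio.
λ₁/λ₂ = (1/1² − 1/6²)/(1/3² − 1/6²) = 0.9722/0.08333 = 11.7.

11.7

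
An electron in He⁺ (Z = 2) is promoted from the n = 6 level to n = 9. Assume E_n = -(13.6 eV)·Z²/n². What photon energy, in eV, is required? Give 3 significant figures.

0.840 eV

The Bohr energies scale as Z², so for Z = 2: E_n = −54.40/n² eV.
E_9 = −54.40/81 = −0.6716 eV and E_6 = −54.40/36 = −1.511 eV.
The photon energy is |E_9 − E_6| = 0.840 eV.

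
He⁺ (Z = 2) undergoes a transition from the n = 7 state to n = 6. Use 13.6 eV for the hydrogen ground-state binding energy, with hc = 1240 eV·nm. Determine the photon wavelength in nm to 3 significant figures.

For Z = 2 the level energies scale as Z², so the effective Rydberg energy is 13.6 × 4 = 54.40 eV.
ΔE = 54.40 × (1/6² − 1/7²) = 54.40 × 0.007370 = 0.4009 eV.
λ = hc/ΔE = 1240 / 0.4009 = 3090 nm.

3090 nm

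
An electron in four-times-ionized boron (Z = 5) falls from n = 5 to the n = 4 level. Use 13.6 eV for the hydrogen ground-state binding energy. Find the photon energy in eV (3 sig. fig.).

The Bohr energies scale as Z², so for Z = 5: E_n = −340.0/n² eV.
E_5 = −340.0/25 = −13.60 eV and E_4 = −340.0/16 = −21.25 eV.
The photon energy is |E_5 − E_4| = 7.65 eV.

7.65 eV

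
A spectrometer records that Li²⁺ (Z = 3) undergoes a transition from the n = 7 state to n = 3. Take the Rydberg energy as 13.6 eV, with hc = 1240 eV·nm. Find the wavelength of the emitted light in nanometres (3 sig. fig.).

112 nm

For Z = 3 the level energies scale as Z², so the effective Rydberg energy is 13.6 × 9 = 122.4 eV.
ΔE = 122.4 × (1/3² − 1/7²) = 122.4 × 0.09070 = 11.10 eV.
λ = hc/ΔE = 1240 / 11.10 = 112 nm.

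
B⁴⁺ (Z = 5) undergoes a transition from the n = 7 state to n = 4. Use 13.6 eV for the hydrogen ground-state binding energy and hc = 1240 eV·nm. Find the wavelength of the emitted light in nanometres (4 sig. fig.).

86.65 nm

For Z = 5 the level energies scale as Z², so the effective Rydberg energy is 13.6 × 25 = 340.0 eV.
ΔE = 340.0 × (1/4² − 1/7²) = 340.0 × 0.04209 = 14.31 eV.
λ = hc/ΔE = 1240 / 14.31 = 86.65 nm.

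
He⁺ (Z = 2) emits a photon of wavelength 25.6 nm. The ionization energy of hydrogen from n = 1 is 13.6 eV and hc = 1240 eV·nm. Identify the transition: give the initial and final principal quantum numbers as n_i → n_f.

The photon energy is ΔE = hc/λ = 1240 / 25.6 = 48.44 eV.
With Z = 2, ΔE = 54.40 × (1/n_f² − 1/n_i²), so 1/n_f² − 1/n_i² = 0.8904.
Trying n_f = 1 gives 1/n_i² = 0.1096, i.e. n_i ≈ 3; this pair matches.

n_i = 3, n_f = 1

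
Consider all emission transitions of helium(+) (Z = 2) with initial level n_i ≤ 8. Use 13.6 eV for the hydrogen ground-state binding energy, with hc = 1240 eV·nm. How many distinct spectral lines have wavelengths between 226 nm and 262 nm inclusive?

Enumerate all n_i → n_f pairs with 1 ≤ n_f < n_i ≤ 8 and compute λ = 1240 / [13.6·4·(1/n_f² − 1/n_i²)].
Lines falling in [226, 262] nm: 8→3 (238.7 nm), 7→3 (251.3 nm).

2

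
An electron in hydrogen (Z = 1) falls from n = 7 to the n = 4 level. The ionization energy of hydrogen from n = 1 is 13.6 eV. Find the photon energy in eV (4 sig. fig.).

0.5724 eV

E_7 = −13.60/49 = −0.2776 eV and E_4 = −13.60/16 = −0.8500 eV.
The photon energy is |E_7 − E_4| = 0.5724 eV.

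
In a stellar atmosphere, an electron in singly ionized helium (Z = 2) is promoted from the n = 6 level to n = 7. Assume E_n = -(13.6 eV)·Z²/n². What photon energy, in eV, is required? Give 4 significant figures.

The Bohr energies scale as Z², so for Z = 2: E_n = −54.40/n² eV.
E_7 = −54.40/49 = −1.110 eV and E_6 = −54.40/36 = −1.511 eV.
The photon energy is |E_7 − E_6| = 0.4009 eV.

0.4009 eV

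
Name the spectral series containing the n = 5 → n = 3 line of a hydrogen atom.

The series is set by the lower level: n_f = 3 is the Paschen series.

Paschen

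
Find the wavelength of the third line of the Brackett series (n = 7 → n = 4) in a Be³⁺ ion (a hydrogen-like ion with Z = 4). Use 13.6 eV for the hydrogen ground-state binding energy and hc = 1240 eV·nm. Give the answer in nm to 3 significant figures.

135 nm

The Brackett series terminates on n_f = 4; the third line has n_i = 4+3 = 7.
ΔE = 217.6 × (1/4² − 1/7²) = 9.159 eV.
λ = 1240 / 9.159 = 135 nm.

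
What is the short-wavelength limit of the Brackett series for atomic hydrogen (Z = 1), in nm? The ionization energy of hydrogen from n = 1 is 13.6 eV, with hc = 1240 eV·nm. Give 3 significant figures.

1460 nm

The Brackett series has lower level n_f = 4; the series limit corresponds to n_i → ∞.
ΔE_max = 13.6 × 1 / 4² = 0.8500 eV.
λ_min = 1240 / 0.8500 = 1460 nm.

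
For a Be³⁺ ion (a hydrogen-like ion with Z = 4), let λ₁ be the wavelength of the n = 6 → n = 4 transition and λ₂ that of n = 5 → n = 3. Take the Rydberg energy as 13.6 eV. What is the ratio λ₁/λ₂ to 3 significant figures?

λ ∝ 1/ΔE ∝ 1/(1/n_f² − 1/n_i²), and the Z² and hc factors cancel in the ratio.
λ₁/λ₂ = (1/3² − 1/5²)/(1/4² − 1/6²) = 0.07111/0.03472 = 2.05.

2.05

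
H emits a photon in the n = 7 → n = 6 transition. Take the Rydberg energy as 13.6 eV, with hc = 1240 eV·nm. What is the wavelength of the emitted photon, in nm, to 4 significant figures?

ΔE = 13.60 × (1/6² − 1/7²) = 13.60 × 0.007370 = 0.1002 eV.
λ = hc/ΔE = 1240 / 0.1002 = 12370 nm.

12370 nm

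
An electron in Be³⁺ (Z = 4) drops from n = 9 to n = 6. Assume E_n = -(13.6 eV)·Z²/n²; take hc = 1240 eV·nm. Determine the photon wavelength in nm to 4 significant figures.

369.3 nm

For Z = 4 the level energies scale as Z², so the effective Rydberg energy is 13.6 × 16 = 217.6 eV.
ΔE = 217.6 × (1/6² − 1/9²) = 217.6 × 0.01543 = 3.358 eV.
λ = hc/ΔE = 1240 / 3.358 = 369.3 nm.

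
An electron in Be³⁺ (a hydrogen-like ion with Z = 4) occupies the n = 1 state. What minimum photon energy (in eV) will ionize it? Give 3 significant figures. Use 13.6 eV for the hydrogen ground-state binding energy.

E_n = −13.6 Z²/n² = −217.6/n² eV for Z = 4.
E_1 = −217.6/1 = −218 eV, so ionization (to E = 0) requires 218 eV.

218 eV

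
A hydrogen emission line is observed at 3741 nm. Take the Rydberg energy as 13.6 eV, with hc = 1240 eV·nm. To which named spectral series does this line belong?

ΔE = 1240/3741 = 0.3315 eV.
This matches 13.6 × (1/5² − 1/8²), so n_f = 5: the Pfund series.

Pfund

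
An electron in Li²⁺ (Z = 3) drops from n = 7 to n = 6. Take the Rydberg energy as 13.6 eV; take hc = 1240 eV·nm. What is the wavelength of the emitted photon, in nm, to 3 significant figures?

1370 nm

For Z = 3 the level energies scale as Z², so the effective Rydberg energy is 13.6 × 9 = 122.4 eV.
ΔE = 122.4 × (1/6² − 1/7²) = 122.4 × 0.007370 = 0.9020 eV.
λ = hc/ΔE = 1240 / 0.9020 = 1370 nm.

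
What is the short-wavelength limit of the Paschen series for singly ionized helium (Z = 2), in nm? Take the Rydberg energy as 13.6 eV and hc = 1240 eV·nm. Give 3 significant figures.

205 nm

The Paschen series has lower level n_f = 3; the series limit corresponds to n_i → ∞.
ΔE_max = 13.6 × 4 / 3² = 6.044 eV.
λ_min = 1240 / 6.044 = 205 nm.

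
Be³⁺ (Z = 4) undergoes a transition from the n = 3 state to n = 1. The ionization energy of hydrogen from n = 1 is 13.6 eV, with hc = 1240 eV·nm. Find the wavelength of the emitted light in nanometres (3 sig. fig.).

6.41 nm

For Z = 4 the level energies scale as Z², so the effective Rydberg energy is 13.6 × 16 = 217.6 eV.
ΔE = 217.6 × (1/1² − 1/3²) = 217.6 × 0.8889 = 193.4 eV.
λ = hc/ΔE = 1240 / 193.4 = 6.41 nm.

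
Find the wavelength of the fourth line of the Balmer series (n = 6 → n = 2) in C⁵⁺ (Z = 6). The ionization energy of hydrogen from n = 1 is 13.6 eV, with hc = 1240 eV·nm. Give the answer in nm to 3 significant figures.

The Balmer series terminates on n_f = 2; the fourth line has n_i = 2+4 = 6.
ΔE = 489.6 × (1/2² − 1/6²) = 108.8 eV.
λ = 1240 / 108.8 = 11.4 nm.

11.4 nm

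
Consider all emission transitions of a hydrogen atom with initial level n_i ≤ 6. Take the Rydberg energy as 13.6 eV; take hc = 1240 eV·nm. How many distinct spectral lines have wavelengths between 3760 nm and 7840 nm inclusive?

Enumerate all n_i → n_f pairs with 1 ≤ n_f < n_i ≤ 6 and compute λ = 1240 / [13.6·1·(1/n_f² − 1/n_i²)].
Lines falling in [3760, 7840] nm: 5→4 (4052 nm), 6→5 (7460 nm).

2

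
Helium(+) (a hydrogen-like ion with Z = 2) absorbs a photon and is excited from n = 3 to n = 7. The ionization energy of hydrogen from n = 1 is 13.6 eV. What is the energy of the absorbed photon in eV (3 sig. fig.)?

4.93 eV

The Bohr energies scale as Z², so for Z = 2: E_n = −54.40/n² eV.
E_7 = −54.40/49 = −1.110 eV and E_3 = −54.40/9 = −6.044 eV.
The photon energy is |E_7 − E_3| = 4.93 eV.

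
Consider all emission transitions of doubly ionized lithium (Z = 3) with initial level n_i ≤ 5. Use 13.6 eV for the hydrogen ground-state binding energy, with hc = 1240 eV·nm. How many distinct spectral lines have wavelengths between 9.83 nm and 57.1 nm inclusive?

6

Enumerate all n_i → n_f pairs with 1 ≤ n_f < n_i ≤ 5 and compute λ = 1240 / [13.6·9·(1/n_f² − 1/n_i²)].
Lines falling in [9.83, 57.1] nm: 5→1 (10.55 nm), 4→1 (10.81 nm), 3→1 (11.40 nm), 2→1 (13.51 nm), 5→2 (48.24 nm), 4→2 (54.03 nm).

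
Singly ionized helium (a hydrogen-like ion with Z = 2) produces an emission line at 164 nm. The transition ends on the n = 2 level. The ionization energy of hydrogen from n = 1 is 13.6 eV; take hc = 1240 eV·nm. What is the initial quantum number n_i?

n_i = 3

The photon energy is ΔE = hc/λ = 1240 / 164 = 7.561 eV.
With Z = 2, ΔE = 54.40 × (1/n_f² − 1/n_i²), so 1/n_f² − 1/n_i² = 0.1390.
With n_f = 2: 1/n_i² = 1/4 − 0.1390 = 0.1110, so n_i ≈ 3.00.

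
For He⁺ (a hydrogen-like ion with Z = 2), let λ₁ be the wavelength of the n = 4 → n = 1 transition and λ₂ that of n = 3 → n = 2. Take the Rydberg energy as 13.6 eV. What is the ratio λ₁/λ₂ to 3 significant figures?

λ ∝ 1/ΔE ∝ 1/(1/n_f² − 1/n_i²), and the Z² and hc factors cancel in the ratio.
λ₁/λ₂ = (1/2² − 1/3²)/(1/1² − 1/4²) = 0.1389/0.9375 = 0.148.

0.148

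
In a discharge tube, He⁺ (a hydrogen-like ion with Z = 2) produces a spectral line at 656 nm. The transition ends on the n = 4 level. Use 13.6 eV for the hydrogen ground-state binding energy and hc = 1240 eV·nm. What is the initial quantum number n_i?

The photon energy is ΔE = hc/λ = 1240 / 656 = 1.890 eV.
With Z = 2, ΔE = 54.40 × (1/n_f² − 1/n_i²), so 1/n_f² − 1/n_i² = 0.03475.
With n_f = 4: 1/n_i² = 1/16 − 0.03475 = 0.02775, so n_i ≈ 6.00.

n_i = 6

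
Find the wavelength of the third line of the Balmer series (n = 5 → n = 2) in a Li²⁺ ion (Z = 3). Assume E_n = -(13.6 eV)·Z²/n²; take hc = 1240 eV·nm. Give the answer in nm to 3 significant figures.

The Balmer series terminates on n_f = 2; the third line has n_i = 2+3 = 5.
ΔE = 122.4 × (1/2² − 1/5²) = 25.70 eV.
λ = 1240 / 25.70 = 48.2 nm.

48.2 nm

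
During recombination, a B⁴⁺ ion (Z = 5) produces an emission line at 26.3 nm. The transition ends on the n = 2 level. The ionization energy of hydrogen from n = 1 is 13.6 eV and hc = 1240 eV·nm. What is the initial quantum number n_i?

n_i = 3

The photon energy is ΔE = hc/λ = 1240 / 26.3 = 47.15 eV.
With Z = 5, ΔE = 340.0 × (1/n_f² − 1/n_i²), so 1/n_f² − 1/n_i² = 0.1387.
With n_f = 2: 1/n_i² = 1/4 − 0.1387 = 0.1113, so n_i ≈ 3.00.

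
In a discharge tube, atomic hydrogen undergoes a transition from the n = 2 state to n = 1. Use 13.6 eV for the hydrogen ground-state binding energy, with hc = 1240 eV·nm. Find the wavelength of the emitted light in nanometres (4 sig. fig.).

ΔE = 13.60 × (1/1² − 1/2²) = 13.60 × 0.7500 = 10.20 eV.
λ = hc/ΔE = 1240 / 10.20 = 121.6 nm.
This line belongs to the Lyman series.

121.6 nm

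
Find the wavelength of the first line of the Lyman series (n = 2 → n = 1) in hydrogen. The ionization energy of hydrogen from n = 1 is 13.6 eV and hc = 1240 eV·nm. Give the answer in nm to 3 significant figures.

122 nm

The Lyman series terminates on n_f = 1; the first line has n_i = 1+1 = 2.
ΔE = 13.60 × (1/1² − 1/2²) = 10.20 eV.
λ = 1240 / 10.20 = 122 nm.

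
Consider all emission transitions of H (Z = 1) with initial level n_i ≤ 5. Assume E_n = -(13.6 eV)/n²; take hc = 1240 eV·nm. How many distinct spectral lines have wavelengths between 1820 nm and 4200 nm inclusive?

2

Enumerate all n_i → n_f pairs with 1 ≤ n_f < n_i ≤ 5 and compute λ = 1240 / [13.6·1·(1/n_f² − 1/n_i²)].
Lines falling in [1820, 4200] nm: 4→3 (1876 nm), 5→4 (4052 nm).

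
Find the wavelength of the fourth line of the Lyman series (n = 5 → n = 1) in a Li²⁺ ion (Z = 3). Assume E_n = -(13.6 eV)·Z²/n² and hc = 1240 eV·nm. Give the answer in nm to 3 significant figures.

The Lyman series terminates on n_f = 1; the fourth line has n_i = 1+4 = 5.
ΔE = 122.4 × (1/1² − 1/5²) = 117.5 eV.
λ = 1240 / 117.5 = 10.6 nm.

10.6 nm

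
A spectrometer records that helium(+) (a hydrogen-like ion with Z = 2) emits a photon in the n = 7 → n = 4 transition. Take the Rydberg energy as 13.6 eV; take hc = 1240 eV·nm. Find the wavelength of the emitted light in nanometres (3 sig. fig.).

542 nm

For Z = 2 the level energies scale as Z², so the effective Rydberg energy is 13.6 × 4 = 54.40 eV.
ΔE = 54.40 × (1/4² − 1/7²) = 54.40 × 0.04209 = 2.290 eV.
λ = hc/ΔE = 1240 / 2.290 = 542 nm.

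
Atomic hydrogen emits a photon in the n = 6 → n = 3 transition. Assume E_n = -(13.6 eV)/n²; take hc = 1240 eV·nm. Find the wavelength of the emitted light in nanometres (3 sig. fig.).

ΔE = 13.60 × (1/3² − 1/6²) = 13.60 × 0.08333 = 1.133 eV.
λ = hc/ΔE = 1240 / 1.133 = 1090 nm.
This line belongs to the Paschen series.

1090 nm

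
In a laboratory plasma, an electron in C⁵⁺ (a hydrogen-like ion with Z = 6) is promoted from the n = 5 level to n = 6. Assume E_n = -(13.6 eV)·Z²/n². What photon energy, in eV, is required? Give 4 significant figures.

5.984 eV

The Bohr energies scale as Z², so for Z = 6: E_n = −489.6/n² eV.
E_6 = −489.6/36 = −13.60 eV and E_5 = −489.6/25 = −19.58 eV.
The photon energy is |E_6 − E_5| = 5.984 eV.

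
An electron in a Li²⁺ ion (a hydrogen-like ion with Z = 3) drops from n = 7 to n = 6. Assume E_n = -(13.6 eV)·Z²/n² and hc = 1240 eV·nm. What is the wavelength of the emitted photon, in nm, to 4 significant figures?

1375 nm

For Z = 3 the level energies scale as Z², so the effective Rydberg energy is 13.6 × 9 = 122.4 eV.
ΔE = 122.4 × (1/6² − 1/7²) = 122.4 × 0.007370 = 0.9020 eV.
λ = hc/ΔE = 1240 / 0.9020 = 1375 nm.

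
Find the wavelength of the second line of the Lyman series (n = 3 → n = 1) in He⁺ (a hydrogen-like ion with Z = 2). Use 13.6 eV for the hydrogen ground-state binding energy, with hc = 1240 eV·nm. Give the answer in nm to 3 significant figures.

25.6 nm

The Lyman series terminates on n_f = 1; the second line has n_i = 1+2 = 3.
ΔE = 54.40 × (1/1² − 1/3²) = 48.36 eV.
λ = 1240 / 48.36 = 25.6 nm.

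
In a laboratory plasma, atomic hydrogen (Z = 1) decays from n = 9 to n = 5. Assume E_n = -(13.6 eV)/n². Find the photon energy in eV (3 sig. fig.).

E_9 = −13.60/81 = −0.1679 eV and E_5 = −13.60/25 = −0.5440 eV.
The photon energy is |E_9 − E_5| = 0.376 eV.

0.376 eV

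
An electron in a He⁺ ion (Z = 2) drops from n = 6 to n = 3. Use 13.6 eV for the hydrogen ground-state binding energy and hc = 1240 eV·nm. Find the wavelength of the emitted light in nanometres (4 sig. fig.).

For Z = 2 the level energies scale as Z², so the effective Rydberg energy is 13.6 × 4 = 54.40 eV.
ΔE = 54.40 × (1/3² − 1/6²) = 54.40 × 0.08333 = 4.533 eV.
λ = hc/ΔE = 1240 / 4.533 = 273.5 nm.

273.5 nm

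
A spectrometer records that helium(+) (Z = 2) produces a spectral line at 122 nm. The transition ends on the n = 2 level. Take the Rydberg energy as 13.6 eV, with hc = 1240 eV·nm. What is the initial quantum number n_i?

The photon energy is ΔE = hc/λ = 1240 / 122 = 10.16 eV.
With Z = 2, ΔE = 54.40 × (1/n_f² − 1/n_i²), so 1/n_f² − 1/n_i² = 0.1868.
With n_f = 2: 1/n_i² = 1/4 − 0.1868 = 0.06316, so n_i ≈ 3.98.

n_i = 4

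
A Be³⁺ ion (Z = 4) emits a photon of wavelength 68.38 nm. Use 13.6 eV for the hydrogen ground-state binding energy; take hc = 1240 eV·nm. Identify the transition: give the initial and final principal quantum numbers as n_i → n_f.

The photon energy is ΔE = hc/λ = 1240 / 68.38 = 18.13 eV.
With Z = 4, ΔE = 217.6 × (1/n_f² − 1/n_i²), so 1/n_f² − 1/n_i² = 0.08334.
Trying n_f = 3 gives 1/n_i² = 0.02777, i.e. n_i ≈ 6; this pair matches.

n_i = 6, n_f = 3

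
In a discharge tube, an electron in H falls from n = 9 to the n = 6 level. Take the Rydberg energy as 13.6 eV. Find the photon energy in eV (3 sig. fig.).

E_9 = −13.60/81 = −0.1679 eV and E_6 = −13.60/36 = −0.3778 eV.
The photon energy is |E_9 − E_6| = 0.210 eV.

0.210 eV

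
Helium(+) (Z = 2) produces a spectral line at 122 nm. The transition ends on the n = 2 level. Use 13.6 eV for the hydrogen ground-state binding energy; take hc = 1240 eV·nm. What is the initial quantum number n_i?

The photon energy is ΔE = hc/λ = 1240 / 122 = 10.16 eV.
With Z = 2, ΔE = 54.40 × (1/n_f² − 1/n_i²), so 1/n_f² − 1/n_i² = 0.1868.
With n_f = 2: 1/n_i² = 1/4 − 0.1868 = 0.06316, so n_i ≈ 3.98.

n_i = 4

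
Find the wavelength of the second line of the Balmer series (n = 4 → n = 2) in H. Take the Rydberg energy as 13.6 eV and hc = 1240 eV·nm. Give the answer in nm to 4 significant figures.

The Balmer series terminates on n_f = 2; the second line has n_i = 2+2 = 4.
ΔE = 13.60 × (1/2² − 1/4²) = 2.550 eV.
λ = 1240 / 2.550 = 486.3 nm.

486.3 nm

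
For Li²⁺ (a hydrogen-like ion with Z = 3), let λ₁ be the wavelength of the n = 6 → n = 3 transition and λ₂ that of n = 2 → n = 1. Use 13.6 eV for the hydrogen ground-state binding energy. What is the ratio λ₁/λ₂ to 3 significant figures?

9.00

λ ∝ 1/ΔE ∝ 1/(1/n_f² − 1/n_i²), and the Z² and hc factors cancel in the ratio.
λ₁/λ₂ = (1/1² − 1/2²)/(1/3² − 1/6²) = 0.7500/0.08333 = 9.00.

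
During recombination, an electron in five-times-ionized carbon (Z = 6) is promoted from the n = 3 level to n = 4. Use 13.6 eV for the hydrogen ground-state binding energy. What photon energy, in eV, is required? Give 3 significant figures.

The Bohr energies scale as Z², so for Z = 6: E_n = −489.6/n² eV.
E_4 = −489.6/16 = −30.60 eV and E_3 = −489.6/9 = −54.40 eV.
The photon energy is |E_4 − E_3| = 23.8 eV.

23.8 eV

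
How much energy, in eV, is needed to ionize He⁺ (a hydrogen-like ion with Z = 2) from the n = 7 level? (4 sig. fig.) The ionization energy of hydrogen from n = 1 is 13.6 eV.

E_n = −13.6 Z²/n² = −54.40/n² eV for Z = 2.
E_7 = −54.40/49 = −1.110 eV, so ionization (to E = 0) requires 1.110 eV.

1.110 eV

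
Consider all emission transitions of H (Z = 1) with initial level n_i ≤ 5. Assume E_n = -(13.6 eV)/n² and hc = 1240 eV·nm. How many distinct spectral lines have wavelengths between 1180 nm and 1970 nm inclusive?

2

Enumerate all n_i → n_f pairs with 1 ≤ n_f < n_i ≤ 5 and compute λ = 1240 / [13.6·1·(1/n_f² − 1/n_i²)].
Lines falling in [1180, 1970] nm: 5→3 (1282 nm), 4→3 (1876 nm).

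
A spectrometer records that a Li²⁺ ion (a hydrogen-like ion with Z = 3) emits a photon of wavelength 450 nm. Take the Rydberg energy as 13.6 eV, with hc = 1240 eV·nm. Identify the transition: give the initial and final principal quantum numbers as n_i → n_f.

The photon energy is ΔE = hc/λ = 1240 / 450 = 2.756 eV.
With Z = 3, ΔE = 122.4 × (1/n_f² − 1/n_i²), so 1/n_f² − 1/n_i² = 0.02251.
Trying n_f = 4 gives 1/n_i² = 0.03999, i.e. n_i ≈ 5; this pair matches.

n_i = 5, n_f = 4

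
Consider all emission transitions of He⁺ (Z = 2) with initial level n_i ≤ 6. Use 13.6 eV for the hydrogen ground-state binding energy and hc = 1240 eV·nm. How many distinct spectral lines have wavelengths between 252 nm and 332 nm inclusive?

2

Enumerate all n_i → n_f pairs with 1 ≤ n_f < n_i ≤ 6 and compute λ = 1240 / [13.6·4·(1/n_f² − 1/n_i²)].
Lines falling in [252, 332] nm: 6→3 (273.5 nm), 5→3 (320.5 nm).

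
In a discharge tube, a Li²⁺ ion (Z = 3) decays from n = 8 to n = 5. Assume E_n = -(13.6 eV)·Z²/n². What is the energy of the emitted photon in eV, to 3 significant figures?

2.98 eV

The Bohr energies scale as Z², so for Z = 3: E_n = −122.4/n² eV.
E_8 = −122.4/64 = −1.913 eV and E_5 = −122.4/25 = −4.896 eV.
The photon energy is |E_8 − E_5| = 2.98 eV.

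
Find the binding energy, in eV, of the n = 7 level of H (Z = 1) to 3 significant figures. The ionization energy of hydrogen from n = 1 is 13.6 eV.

E_7 = −13.60/49 = −0.278 eV, so ionization (to E = 0) requires 0.278 eV.

0.278 eV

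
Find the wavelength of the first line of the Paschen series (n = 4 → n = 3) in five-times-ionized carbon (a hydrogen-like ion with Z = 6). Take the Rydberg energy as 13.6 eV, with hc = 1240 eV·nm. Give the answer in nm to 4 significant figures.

The Paschen series terminates on n_f = 3; the first line has n_i = 3+1 = 4.
ΔE = 489.6 × (1/3² − 1/4²) = 23.80 eV.
λ = 1240 / 23.80 = 52.10 nm.

52.10 nm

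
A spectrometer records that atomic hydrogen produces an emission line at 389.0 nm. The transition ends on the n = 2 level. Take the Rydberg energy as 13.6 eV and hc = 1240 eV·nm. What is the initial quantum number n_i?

The photon energy is ΔE = hc/λ = 1240 / 389.0 = 3.188 eV.
With Z = 1, ΔE = 13.60 × (1/n_f² − 1/n_i²), so 1/n_f² − 1/n_i² = 0.2344.
With n_f = 2: 1/n_i² = 1/4 − 0.2344 = 0.01561, so n_i ≈ 8.00.

n_i = 8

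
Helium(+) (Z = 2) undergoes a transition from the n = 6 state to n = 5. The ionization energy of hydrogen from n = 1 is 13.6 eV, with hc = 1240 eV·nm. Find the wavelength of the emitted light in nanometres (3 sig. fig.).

For Z = 2 the level energies scale as Z², so the effective Rydberg energy is 13.6 × 4 = 54.40 eV.
ΔE = 54.40 × (1/5² − 1/6²) = 54.40 × 0.01222 = 0.6649 eV.
λ = hc/ΔE = 1240 / 0.6649 = 1860 nm.

1860 nm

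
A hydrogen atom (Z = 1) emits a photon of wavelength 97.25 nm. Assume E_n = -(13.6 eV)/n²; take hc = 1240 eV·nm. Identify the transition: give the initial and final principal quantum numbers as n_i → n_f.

The photon energy is ΔE = hc/λ = 1240 / 97.25 = 12.75 eV.
With Z = 1, ΔE = 13.60 × (1/n_f² − 1/n_i²), so 1/n_f² − 1/n_i² = 0.9375.
Trying n_f = 1 gives 1/n_i² = 0.06245, i.e. n_i ≈ 4; this pair matches.

n_i = 4, n_f = 1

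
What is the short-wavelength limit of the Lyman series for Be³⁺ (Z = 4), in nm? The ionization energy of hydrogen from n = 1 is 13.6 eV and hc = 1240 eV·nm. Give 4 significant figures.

The Lyman series has lower level n_f = 1; the series limit corresponds to n_i → ∞.
ΔE_max = 13.6 × 16 / 1² = 217.6 eV.
λ_min = 1240 / 217.6 = 5.699 nm.

5.699 nm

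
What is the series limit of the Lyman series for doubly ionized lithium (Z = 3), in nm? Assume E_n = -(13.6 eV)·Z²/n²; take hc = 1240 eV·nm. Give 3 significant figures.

10.1 nm

The Lyman series has lower level n_f = 1; the series limit corresponds to n_i → ∞.
ΔE_max = 13.6 × 9 / 1² = 122.4 eV.
λ_min = 1240 / 122.4 = 10.1 nm.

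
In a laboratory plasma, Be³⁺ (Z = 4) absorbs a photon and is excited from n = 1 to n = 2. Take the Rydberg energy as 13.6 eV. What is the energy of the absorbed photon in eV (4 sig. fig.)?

The Bohr energies scale as Z², so for Z = 4: E_n = −217.6/n² eV.
E_2 = −217.6/4 = −54.40 eV and E_1 = −217.6/1 = −217.6 eV.
The photon energy is |E_2 − E_1| = 163.2 eV.

163.2 eV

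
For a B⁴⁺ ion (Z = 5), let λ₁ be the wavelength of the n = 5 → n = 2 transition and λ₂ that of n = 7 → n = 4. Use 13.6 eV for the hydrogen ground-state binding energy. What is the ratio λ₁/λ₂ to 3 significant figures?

λ ∝ 1/ΔE ∝ 1/(1/n_f² − 1/n_i²), and the Z² and hc factors cancel in the ratio.
λ₁/λ₂ = (1/4² − 1/7²)/(1/2² − 1/5²) = 0.04209/0.2100 = 0.200.

0.200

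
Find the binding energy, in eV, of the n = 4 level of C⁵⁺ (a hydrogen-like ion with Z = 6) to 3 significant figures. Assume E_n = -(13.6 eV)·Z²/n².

E_n = −13.6 Z²/n² = −489.6/n² eV for Z = 6.
E_4 = −489.6/16 = −30.6 eV, so ionization (to E = 0) requires 30.6 eV.

30.6 eV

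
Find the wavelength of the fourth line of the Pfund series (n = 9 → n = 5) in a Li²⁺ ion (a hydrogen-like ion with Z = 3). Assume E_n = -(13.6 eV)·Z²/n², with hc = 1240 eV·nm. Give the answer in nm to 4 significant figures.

The Pfund series terminates on n_f = 5; the fourth line has n_i = 5+4 = 9.
ΔE = 122.4 × (1/5² − 1/9²) = 3.385 eV.
λ = 1240 / 3.385 = 366.3 nm.

366.3 nm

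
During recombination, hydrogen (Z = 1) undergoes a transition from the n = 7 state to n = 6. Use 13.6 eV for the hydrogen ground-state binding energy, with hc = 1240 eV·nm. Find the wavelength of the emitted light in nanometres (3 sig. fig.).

12400 nm

ΔE = 13.60 × (1/6² − 1/7²) = 13.60 × 0.007370 = 0.1002 eV.
λ = hc/ΔE = 1240 / 0.1002 = 12400 nm.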